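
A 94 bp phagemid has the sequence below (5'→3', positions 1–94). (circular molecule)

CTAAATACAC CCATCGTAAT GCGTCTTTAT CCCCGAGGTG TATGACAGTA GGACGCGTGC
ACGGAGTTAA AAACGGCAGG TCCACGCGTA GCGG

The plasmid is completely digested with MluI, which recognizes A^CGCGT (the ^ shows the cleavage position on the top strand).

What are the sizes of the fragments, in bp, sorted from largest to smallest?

MluI sites (ACGCGT) start at positions 53, 84.
MluI cuts after the first base of each site, so after positions 53, 84.
Circular molecule, 2 cuts → 2 fragments:
  54–84 → 31 bp
  85–94 then 1–53 → 10 + 53 = 63 bp
Sorted largest to smallest: 63, 31 bp.

63, 31 bp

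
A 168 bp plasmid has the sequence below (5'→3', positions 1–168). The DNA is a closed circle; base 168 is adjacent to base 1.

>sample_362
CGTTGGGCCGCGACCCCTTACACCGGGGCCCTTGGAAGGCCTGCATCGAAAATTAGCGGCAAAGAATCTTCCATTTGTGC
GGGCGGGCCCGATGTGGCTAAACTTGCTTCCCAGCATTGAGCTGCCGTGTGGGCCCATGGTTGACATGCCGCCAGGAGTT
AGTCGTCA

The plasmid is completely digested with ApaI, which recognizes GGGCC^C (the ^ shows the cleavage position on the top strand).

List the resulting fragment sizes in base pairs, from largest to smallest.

63, 59, 46 bp

ApaI sites (GGGCCC) start at positions 26, 85, 131.
ApaI cuts after base 5 of each site (before the last base), so after positions 30, 89, 135.
Circular molecule, 3 cuts → 3 fragments:
  31–89 → 59 bp
  90–135 → 46 bp
  136–168 then 1–30 → 33 + 30 = 63 bp
Sorted largest to smallest: 63, 59, 46 bp.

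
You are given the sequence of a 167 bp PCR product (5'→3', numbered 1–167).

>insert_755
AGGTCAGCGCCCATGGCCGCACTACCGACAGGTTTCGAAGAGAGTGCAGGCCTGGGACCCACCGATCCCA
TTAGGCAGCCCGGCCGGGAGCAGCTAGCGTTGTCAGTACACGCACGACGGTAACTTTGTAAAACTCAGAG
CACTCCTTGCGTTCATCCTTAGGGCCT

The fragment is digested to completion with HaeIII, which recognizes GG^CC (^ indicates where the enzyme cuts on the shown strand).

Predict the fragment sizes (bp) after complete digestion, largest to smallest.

81, 34, 33, 16, 3 bp

HaeIII sites (GGCC) start at positions 15, 49, 82, 163.
HaeIII cuts after base 2 of each site, so after positions 16, 50, 83, 164.
Linear molecule, 4 cuts → 5 fragments:
  1–16 → 16 bp
  17–50 → 34 bp
  51–83 → 33 bp
  84–164 → 81 bp
  165–167 → 3 bp
Sorted largest to smallest: 81, 34, 33, 16, 3 bp.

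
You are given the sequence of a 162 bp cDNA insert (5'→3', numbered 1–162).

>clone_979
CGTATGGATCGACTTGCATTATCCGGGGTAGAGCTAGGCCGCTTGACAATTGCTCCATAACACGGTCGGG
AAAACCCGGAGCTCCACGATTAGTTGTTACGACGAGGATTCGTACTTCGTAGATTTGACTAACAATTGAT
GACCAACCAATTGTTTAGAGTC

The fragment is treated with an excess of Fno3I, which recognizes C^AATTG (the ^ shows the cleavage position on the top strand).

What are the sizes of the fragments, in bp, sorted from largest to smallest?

86, 47, 15, 14 bp

Fno3I sites (CAATTG) start at positions 47, 133, 148.
Fno3I cuts after the first base of each site, so after positions 47, 133, 148.
Linear molecule, 3 cuts → 4 fragments:
  1–47 → 47 bp
  48–133 → 86 bp
  134–148 → 15 bp
  149–162 → 14 bp
Sorted largest to smallest: 86, 47, 15, 14 bp.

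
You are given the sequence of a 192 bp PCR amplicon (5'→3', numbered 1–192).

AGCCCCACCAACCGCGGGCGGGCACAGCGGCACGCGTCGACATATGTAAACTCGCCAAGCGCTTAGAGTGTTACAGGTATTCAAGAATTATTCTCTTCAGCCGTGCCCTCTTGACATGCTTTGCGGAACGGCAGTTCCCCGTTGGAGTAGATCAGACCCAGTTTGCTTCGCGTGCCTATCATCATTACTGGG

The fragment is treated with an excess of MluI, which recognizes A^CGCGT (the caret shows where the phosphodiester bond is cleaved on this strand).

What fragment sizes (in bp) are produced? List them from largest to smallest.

160, 32 bp

The MluI site (ACGCGT) starts at position 32.
MluI cuts after the first base of each site, so after position 32.
Linear molecule, 1 cut → 2 fragments:
  1–32 → 32 bp
  33–192 → 160 bp
Sorted largest to smallest: 160, 32 bp.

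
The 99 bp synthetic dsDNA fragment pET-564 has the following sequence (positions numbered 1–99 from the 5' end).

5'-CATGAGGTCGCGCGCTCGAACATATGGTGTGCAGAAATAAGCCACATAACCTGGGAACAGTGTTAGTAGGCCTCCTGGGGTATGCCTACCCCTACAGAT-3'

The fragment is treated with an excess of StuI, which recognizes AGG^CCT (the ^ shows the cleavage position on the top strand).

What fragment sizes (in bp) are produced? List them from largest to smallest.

The StuI site (AGGCCT) starts at position 68.
StuI cuts after base 3 of each site, so after position 70.
Linear molecule, 1 cut → 2 fragments:
  1–70 → 70 bp
  71–99 → 29 bp
Sorted largest to smallest: 70, 29 bp.

70, 29 bp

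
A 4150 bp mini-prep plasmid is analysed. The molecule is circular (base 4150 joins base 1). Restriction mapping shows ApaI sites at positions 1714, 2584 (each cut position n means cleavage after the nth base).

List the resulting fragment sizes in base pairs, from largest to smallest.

Circular molecule, 2 cuts → 2 fragments:
  2584 − 1714 = 870 bp
  wrap: 4150 − 2584 + 1714 = 3280 bp
Sorted largest to smallest: 3280, 870 bp.

3280, 870 bp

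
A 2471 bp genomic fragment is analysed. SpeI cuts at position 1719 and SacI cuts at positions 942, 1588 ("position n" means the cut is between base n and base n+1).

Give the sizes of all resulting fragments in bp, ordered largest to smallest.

942, 752, 646, 131 bp

Combined cut positions (sorted): 942, 1588, 1719.
Linear molecule, 3 cuts → 4 fragments:
  942 − 0 = 942 bp
  1588 − 942 = 646 bp
  1719 − 1588 = 131 bp
  2471 − 1719 = 752 bp
Sorted largest to smallest: 942, 752, 646, 131 bp.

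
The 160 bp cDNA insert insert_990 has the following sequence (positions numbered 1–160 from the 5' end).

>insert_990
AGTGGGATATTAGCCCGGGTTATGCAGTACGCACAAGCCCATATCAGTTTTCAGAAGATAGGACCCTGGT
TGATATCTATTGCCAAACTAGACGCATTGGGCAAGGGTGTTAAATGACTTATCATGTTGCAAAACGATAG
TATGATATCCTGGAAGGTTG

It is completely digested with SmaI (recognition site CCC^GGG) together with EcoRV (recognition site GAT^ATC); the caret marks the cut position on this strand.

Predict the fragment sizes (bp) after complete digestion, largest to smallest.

The SmaI site (CCCGGG) starts at position 14.
SmaI cuts after base 3 of each site, so after position 16.
EcoRV sites (GATATC) start at positions 72, 144.
EcoRV cuts after base 3 of each site, so after positions 74, 146.
Combined cut positions: 16, 74, 146.
Linear molecule, 3 cuts → 4 fragments:
  1–16 → 16 bp
  17–74 → 58 bp
  75–146 → 72 bp
  147–160 → 14 bp
Sorted largest to smallest: 72, 58, 16, 14 bp.

72, 58, 16, 14 bp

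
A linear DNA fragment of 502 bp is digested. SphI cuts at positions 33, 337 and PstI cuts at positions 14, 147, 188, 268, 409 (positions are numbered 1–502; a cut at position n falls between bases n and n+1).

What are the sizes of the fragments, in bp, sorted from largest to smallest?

Combined cut positions (sorted): 14, 33, 147, 188, 268, 337, 409.
Linear molecule, 7 cuts → 8 fragments:
  14 − 0 = 14 bp
  33 − 14 = 19 bp
  147 − 33 = 114 bp
  188 − 147 = 41 bp
  268 − 188 = 80 bp
  337 − 268 = 69 bp
  409 − 337 = 72 bp
  502 − 409 = 93 bp
Sorted largest to smallest: 114, 93, 80, 72, 69, 41, 19, 14 bp.

114, 93, 80, 72, 69, 41, 19, 14 bp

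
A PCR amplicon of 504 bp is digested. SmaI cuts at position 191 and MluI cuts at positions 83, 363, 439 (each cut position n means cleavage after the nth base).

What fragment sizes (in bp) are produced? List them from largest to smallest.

Combined cut positions (sorted): 83, 191, 363, 439.
Linear molecule, 4 cuts → 5 fragments:
  83 − 0 = 83 bp
  191 − 83 = 108 bp
  363 − 191 = 172 bp
  439 − 363 = 76 bp
  504 − 439 = 65 bp
Sorted largest to smallest: 172, 108, 83, 76, 65 bp.

172, 108, 83, 76, 65 bp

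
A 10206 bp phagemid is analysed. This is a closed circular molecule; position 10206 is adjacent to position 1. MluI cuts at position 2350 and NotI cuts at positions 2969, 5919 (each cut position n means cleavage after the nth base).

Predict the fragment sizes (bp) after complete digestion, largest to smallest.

Combined cut positions (sorted): 2350, 2969, 5919.
Circular molecule, 3 cuts → 3 fragments:
  2969 − 2350 = 619 bp
  5919 − 2969 = 2950 bp
  wrap: 10206 − 5919 + 2350 = 6637 bp
Sorted largest to smallest: 6637, 2950, 619 bp.

6637, 2950, 619 bp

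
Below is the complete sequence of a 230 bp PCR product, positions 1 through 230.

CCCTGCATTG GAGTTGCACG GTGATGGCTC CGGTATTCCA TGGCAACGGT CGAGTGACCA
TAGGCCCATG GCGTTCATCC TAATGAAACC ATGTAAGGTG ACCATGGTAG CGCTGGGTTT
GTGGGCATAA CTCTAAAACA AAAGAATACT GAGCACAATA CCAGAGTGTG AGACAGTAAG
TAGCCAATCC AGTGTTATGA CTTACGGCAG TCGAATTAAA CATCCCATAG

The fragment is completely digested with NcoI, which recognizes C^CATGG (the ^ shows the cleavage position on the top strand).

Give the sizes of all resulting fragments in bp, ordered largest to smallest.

128, 38, 36, 28 bp

NcoI sites (CCATGG) start at positions 38, 66, 102.
NcoI cuts after the first base of each site, so after positions 38, 66, 102.
Linear molecule, 3 cuts → 4 fragments:
  1–38 → 38 bp
  39–66 → 28 bp
  67–102 → 36 bp
  103–230 → 128 bp
Sorted largest to smallest: 128, 38, 36, 28 bp.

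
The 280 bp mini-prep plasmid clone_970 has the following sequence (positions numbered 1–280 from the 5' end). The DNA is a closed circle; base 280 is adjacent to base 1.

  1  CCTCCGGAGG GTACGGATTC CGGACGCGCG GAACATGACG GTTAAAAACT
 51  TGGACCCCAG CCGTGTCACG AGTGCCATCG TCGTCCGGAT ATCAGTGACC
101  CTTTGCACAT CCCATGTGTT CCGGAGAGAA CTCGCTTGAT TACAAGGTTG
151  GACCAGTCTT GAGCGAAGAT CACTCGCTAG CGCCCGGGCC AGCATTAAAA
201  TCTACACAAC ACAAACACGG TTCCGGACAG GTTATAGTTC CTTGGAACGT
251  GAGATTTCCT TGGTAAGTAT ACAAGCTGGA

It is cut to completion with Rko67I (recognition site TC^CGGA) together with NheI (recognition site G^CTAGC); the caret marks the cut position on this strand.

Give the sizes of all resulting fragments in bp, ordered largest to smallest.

65, 61, 55, 47, 36, 16 bp

Rko67I sites (TCCGGA) start at positions 3, 19, 84, 120, 222.
Rko67I cuts after base 2 of each site, so after positions 4, 20, 85, 121, 223.
The NheI site (GCTAGC) starts at position 176.
NheI cuts after the first base of each site, so after position 176.
Combined cut positions: 4, 20, 85, 121, 176, 223.
Circular molecule, 6 cuts → 6 fragments:
  5–20 → 16 bp
  21–85 → 65 bp
  86–121 → 36 bp
  122–176 → 55 bp
  177–223 → 47 bp
  224–280 then 1–4 → 57 + 4 = 61 bp
Sorted largest to smallest: 65, 61, 55, 47, 36, 16 bp.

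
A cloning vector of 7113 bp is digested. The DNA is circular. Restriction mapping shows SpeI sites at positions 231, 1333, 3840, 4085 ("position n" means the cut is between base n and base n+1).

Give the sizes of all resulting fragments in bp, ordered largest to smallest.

Circular molecule, 4 cuts → 4 fragments:
  1333 − 231 = 1102 bp
  3840 − 1333 = 2507 bp
  4085 − 3840 = 245 bp
  wrap: 7113 − 4085 + 231 = 3259 bp
Sorted largest to smallest: 3259, 2507, 1102, 245 bp.

3259, 2507, 1102, 245 bp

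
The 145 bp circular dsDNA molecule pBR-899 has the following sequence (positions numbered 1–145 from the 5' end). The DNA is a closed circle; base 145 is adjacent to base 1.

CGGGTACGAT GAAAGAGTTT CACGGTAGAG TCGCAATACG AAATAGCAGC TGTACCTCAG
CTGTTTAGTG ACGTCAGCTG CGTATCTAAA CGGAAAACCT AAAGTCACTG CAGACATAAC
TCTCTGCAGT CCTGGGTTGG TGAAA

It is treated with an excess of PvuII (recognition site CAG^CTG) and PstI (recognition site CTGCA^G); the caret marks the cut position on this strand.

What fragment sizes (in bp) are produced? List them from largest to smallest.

66, 35, 17, 16, 11 bp

PvuII sites (CAGCTG) start at positions 47, 58, 75.
PvuII cuts after base 3 of each site, so after positions 49, 60, 77.
PstI sites (CTGCAG) start at positions 108, 124.
PstI cuts after base 5 of each site (before the last base), so after positions 112, 128.
Combined cut positions: 49, 60, 77, 112, 128.
Circular molecule, 5 cuts → 5 fragments:
  50–60 → 11 bp
  61–77 → 17 bp
  78–112 → 35 bp
  113–128 → 16 bp
  129–145 then 1–49 → 17 + 49 = 66 bp
Sorted largest to smallest: 66, 35, 17, 16, 11 bp.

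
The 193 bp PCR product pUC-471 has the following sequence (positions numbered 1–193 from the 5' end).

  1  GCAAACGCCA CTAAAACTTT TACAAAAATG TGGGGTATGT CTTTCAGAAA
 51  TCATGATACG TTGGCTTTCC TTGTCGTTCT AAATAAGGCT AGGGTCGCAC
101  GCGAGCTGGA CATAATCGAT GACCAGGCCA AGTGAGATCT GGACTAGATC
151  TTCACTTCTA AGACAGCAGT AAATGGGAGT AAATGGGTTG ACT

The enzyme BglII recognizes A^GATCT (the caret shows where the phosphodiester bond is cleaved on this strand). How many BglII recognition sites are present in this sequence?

AGATCT occurs starting at positions 135, 146.
BglII cuts at 2 sites.

2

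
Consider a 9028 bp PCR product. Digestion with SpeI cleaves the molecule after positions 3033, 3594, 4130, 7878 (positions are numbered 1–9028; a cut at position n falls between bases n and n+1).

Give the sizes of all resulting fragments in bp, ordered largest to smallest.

3748, 3033, 1150, 561, 536 bp

Linear molecule, 4 cuts → 5 fragments:
  3033 − 0 = 3033 bp
  3594 − 3033 = 561 bp
  4130 − 3594 = 536 bp
  7878 − 4130 = 3748 bp
  9028 − 7878 = 1150 bp
Sorted largest to smallest: 3748, 3033, 1150, 561, 536 bp.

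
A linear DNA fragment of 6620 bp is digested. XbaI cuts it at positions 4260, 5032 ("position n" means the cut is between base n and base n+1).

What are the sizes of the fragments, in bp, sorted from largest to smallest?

4260, 1588, 772 bp

Linear molecule, 2 cuts → 3 fragments:
  4260 − 0 = 4260 bp
  5032 − 4260 = 772 bp
  6620 − 5032 = 1588 bp
Sorted largest to smallest: 4260, 1588, 772 bp.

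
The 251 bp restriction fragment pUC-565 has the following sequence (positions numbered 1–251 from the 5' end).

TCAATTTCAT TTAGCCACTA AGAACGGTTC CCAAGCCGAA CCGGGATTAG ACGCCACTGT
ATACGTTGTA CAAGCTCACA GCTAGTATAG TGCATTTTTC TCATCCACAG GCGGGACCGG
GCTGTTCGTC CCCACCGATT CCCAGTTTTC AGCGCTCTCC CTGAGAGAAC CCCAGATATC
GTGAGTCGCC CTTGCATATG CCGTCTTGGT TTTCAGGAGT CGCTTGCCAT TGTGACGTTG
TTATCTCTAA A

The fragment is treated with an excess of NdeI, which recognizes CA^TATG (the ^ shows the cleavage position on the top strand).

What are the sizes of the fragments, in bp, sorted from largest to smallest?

The NdeI site (CATATG) starts at position 195.
NdeI cuts after base 2 of each site, so after position 196.
Linear molecule, 1 cut → 2 fragments:
  1–196 → 196 bp
  197–251 → 55 bp
Sorted largest to smallest: 196, 55 bp.

196, 55 bp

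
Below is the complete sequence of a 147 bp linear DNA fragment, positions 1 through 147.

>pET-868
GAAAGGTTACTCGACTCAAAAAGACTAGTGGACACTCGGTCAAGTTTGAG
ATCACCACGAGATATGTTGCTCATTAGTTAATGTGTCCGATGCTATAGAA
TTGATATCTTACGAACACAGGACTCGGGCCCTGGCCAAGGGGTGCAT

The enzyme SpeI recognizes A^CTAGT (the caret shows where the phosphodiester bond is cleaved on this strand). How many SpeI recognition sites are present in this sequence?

ACTAGT occurs starting at position 24.
SpeI cuts at 1 site.

1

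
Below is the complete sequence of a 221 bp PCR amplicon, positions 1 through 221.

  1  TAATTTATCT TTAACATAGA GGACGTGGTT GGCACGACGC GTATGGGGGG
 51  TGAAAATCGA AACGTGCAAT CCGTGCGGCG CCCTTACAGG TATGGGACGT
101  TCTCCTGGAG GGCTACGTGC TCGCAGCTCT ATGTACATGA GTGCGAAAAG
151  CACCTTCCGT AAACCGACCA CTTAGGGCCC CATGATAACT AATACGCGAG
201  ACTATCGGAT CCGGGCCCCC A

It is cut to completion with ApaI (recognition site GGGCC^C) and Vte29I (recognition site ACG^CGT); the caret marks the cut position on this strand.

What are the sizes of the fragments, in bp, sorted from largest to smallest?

140, 39, 38, 4 bp

ApaI sites (GGGCCC) start at positions 175, 213.
ApaI cuts after base 5 of each site (before the last base), so after positions 179, 217.
The Vte29I site (ACGCGT) starts at position 37.
Vte29I cuts after base 3 of each site, so after position 39.
Combined cut positions: 39, 179, 217.
Linear molecule, 3 cuts → 4 fragments:
  1–39 → 39 bp
  40–179 → 140 bp
  180–217 → 38 bp
  218–221 → 4 bp
Sorted largest to smallest: 140, 39, 38, 4 bp.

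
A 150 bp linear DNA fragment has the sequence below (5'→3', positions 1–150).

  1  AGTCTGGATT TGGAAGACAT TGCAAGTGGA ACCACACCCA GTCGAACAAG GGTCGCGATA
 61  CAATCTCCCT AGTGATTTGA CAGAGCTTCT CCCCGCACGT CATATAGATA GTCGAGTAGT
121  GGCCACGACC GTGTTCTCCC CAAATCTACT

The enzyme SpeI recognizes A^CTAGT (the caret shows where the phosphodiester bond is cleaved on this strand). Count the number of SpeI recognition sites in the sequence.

0

No occurrence of ACTAGT is present in the sequence.
SpeI does not cut: 0 sites.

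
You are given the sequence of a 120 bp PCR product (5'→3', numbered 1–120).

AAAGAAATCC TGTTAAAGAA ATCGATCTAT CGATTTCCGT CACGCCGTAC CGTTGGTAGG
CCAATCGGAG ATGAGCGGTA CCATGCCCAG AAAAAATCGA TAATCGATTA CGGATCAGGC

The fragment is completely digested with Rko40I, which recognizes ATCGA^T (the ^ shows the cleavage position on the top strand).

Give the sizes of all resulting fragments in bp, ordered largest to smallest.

67, 25, 13, 8, 7 bp

Rko40I sites (ATCGAT) start at positions 21, 29, 96, 103.
Rko40I cuts after base 5 of each site (before the last base), so after positions 25, 33, 100, 107.
Linear molecule, 4 cuts → 5 fragments:
  1–25 → 25 bp
  26–33 → 8 bp
  34–100 → 67 bp
  101–107 → 7 bp
  108–120 → 13 bp
Sorted largest to smallest: 67, 25, 13, 8, 7 bp.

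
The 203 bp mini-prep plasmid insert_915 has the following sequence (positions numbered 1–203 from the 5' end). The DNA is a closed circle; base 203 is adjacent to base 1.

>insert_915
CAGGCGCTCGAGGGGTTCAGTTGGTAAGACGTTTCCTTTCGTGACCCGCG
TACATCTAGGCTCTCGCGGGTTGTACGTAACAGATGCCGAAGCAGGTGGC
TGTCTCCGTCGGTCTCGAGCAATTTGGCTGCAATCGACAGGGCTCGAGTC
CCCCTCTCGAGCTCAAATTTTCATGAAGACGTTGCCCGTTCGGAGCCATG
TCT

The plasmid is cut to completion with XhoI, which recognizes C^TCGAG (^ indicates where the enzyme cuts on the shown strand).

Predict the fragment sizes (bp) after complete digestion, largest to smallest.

XhoI sites (CTCGAG) start at positions 7, 114, 143, 156.
XhoI cuts after the first base of each site, so after positions 7, 114, 143, 156.
Circular molecule, 4 cuts → 4 fragments:
  8–114 → 107 bp
  115–143 → 29 bp
  144–156 → 13 bp
  157–203 then 1–7 → 47 + 7 = 54 bp
Sorted largest to smallest: 107, 54, 29, 13 bp.

107, 54, 29, 13 bp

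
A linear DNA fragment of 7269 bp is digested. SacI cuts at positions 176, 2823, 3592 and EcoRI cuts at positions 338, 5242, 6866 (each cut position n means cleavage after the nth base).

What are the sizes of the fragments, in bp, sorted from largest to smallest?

2485, 1650, 1624, 769, 403, 176, 162 bp

Combined cut positions (sorted): 176, 338, 2823, 3592, 5242, 6866.
Linear molecule, 6 cuts → 7 fragments:
  176 − 0 = 176 bp
  338 − 176 = 162 bp
  2823 − 338 = 2485 bp
  3592 − 2823 = 769 bp
  5242 − 3592 = 1650 bp
  6866 − 5242 = 1624 bp
  7269 − 6866 = 403 bp
Sorted largest to smallest: 2485, 1650, 1624, 769, 403, 176, 162 bp.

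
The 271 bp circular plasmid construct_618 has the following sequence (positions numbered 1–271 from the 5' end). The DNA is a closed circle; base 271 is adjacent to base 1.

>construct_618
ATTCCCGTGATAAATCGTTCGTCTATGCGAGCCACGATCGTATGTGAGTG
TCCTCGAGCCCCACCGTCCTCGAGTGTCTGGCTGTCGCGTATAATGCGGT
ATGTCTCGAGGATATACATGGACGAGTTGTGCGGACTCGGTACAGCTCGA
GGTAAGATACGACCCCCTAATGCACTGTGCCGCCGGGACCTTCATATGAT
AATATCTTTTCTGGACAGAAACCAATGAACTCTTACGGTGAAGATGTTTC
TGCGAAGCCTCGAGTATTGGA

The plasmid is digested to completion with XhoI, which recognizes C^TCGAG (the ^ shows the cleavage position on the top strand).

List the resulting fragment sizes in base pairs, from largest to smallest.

113, 65, 41, 36, 16 bp

XhoI sites (CTCGAG) start at positions 53, 69, 105, 146, 259.
XhoI cuts after the first base of each site, so after positions 53, 69, 105, 146, 259.
Circular molecule, 5 cuts → 5 fragments:
  54–69 → 16 bp
  70–105 → 36 bp
  106–146 → 41 bp
  147–259 → 113 bp
  260–271 then 1–53 → 12 + 53 = 65 bp
Sorted largest to smallest: 113, 65, 41, 36, 16 bp.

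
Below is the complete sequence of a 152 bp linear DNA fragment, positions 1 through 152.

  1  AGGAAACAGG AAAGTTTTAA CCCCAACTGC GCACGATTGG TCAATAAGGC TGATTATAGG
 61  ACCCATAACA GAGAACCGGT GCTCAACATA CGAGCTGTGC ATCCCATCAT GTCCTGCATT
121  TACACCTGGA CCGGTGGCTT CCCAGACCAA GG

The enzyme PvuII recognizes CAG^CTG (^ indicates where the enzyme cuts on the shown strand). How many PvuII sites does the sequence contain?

No occurrence of CAGCTG is present in the sequence.
PvuII does not cut: 0 sites.

0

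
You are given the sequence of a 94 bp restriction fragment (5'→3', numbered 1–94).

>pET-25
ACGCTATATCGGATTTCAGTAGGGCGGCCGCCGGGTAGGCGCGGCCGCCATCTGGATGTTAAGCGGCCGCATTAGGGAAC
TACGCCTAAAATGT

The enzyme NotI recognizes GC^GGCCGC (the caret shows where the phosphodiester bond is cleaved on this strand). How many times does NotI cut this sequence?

GCGGCCGC occurs starting at positions 24, 41, 63.
NotI cuts at 3 sites.

3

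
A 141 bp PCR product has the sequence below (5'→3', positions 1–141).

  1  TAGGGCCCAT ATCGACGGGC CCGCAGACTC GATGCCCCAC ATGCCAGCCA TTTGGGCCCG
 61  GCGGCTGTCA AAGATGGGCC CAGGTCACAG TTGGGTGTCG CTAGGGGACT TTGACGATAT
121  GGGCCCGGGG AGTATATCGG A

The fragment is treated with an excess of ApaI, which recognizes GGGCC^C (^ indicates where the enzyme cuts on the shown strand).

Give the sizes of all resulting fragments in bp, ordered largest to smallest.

45, 37, 22, 16, 14, 7 bp

ApaI sites (GGGCCC) start at positions 3, 17, 54, 76, 121.
ApaI cuts after base 5 of each site (before the last base), so after positions 7, 21, 58, 80, 125.
Linear molecule, 5 cuts → 6 fragments:
  1–7 → 7 bp
  8–21 → 14 bp
  22–58 → 37 bp
  59–80 → 22 bp
  81–125 → 45 bp
  126–141 → 16 bp
Sorted largest to smallest: 45, 37, 22, 16, 14, 7 bp.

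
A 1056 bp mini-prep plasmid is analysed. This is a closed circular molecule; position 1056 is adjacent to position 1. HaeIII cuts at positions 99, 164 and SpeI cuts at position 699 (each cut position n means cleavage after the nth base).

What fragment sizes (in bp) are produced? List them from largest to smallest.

Combined cut positions (sorted): 99, 164, 699.
Circular molecule, 3 cuts → 3 fragments:
  164 − 99 = 65 bp
  699 − 164 = 535 bp
  wrap: 1056 − 699 + 99 = 456 bp
Sorted largest to smallest: 535, 456, 65 bp.

535, 456, 65 bp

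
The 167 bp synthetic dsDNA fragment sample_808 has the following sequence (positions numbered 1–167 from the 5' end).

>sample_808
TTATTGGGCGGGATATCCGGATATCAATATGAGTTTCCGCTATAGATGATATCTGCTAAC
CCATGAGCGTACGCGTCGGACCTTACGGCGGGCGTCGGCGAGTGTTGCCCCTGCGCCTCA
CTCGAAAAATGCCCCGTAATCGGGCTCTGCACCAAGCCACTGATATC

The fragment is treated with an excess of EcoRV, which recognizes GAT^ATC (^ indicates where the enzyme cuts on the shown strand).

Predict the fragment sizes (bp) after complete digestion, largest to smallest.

114, 28, 14, 8, 3 bp

EcoRV sites (GATATC) start at positions 12, 20, 48, 162.
EcoRV cuts after base 3 of each site, so after positions 14, 22, 50, 164.
Linear molecule, 4 cuts → 5 fragments:
  1–14 → 14 bp
  15–22 → 8 bp
  23–50 → 28 bp
  51–164 → 114 bp
  165–167 → 3 bp
Sorted largest to smallest: 114, 28, 14, 8, 3 bp.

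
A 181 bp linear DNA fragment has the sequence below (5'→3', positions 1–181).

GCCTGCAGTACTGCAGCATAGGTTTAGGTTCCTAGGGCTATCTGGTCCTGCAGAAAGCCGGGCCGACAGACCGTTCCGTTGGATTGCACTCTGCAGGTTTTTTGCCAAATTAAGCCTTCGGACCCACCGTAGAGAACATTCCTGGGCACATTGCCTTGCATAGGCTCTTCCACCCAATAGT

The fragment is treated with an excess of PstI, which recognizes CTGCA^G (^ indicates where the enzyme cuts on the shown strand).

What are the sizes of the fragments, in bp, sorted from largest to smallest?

86, 43, 37, 8, 7 bp

PstI sites (CTGCAG) start at positions 3, 11, 48, 91.
PstI cuts after base 5 of each site (before the last base), so after positions 7, 15, 52, 95.
Linear molecule, 4 cuts → 5 fragments:
  1–7 → 7 bp
  8–15 → 8 bp
  16–52 → 37 bp
  53–95 → 43 bp
  96–181 → 86 bp
Sorted largest to smallest: 86, 43, 37, 8, 7 bp.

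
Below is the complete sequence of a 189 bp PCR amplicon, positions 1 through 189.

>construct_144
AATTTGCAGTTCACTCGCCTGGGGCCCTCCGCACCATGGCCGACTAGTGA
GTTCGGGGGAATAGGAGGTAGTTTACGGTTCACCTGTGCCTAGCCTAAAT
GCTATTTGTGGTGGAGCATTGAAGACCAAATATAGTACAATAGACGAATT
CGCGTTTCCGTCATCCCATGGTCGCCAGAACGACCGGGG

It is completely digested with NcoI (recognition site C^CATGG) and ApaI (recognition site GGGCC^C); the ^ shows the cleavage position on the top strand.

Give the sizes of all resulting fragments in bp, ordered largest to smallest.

132, 26, 23, 8 bp

NcoI sites (CCATGG) start at positions 34, 166.
NcoI cuts after the first base of each site, so after positions 34, 166.
The ApaI site (GGGCCC) starts at position 22.
ApaI cuts after base 5 of each site (before the last base), so after position 26.
Combined cut positions: 26, 34, 166.
Linear molecule, 3 cuts → 4 fragments:
  1–26 → 26 bp
  27–34 → 8 bp
  35–166 → 132 bp
  167–189 → 23 bp
Sorted largest to smallest: 132, 26, 23, 8 bp.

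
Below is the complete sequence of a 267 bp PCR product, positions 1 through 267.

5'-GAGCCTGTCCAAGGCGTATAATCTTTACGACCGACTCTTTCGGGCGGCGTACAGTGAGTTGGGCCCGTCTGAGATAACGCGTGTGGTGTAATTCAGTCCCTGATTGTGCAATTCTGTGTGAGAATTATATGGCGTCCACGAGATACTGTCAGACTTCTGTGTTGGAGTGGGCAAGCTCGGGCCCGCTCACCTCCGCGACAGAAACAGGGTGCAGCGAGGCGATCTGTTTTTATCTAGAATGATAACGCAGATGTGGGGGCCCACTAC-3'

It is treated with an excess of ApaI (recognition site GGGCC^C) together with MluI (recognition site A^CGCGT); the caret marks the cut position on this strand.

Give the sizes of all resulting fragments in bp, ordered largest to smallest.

ApaI sites (GGGCCC) start at positions 61, 179, 257.
ApaI cuts after base 5 of each site (before the last base), so after positions 65, 183, 261.
The MluI site (ACGCGT) starts at position 77.
MluI cuts after the first base of each site, so after position 77.
Combined cut positions: 65, 77, 183, 261.
Linear molecule, 4 cuts → 5 fragments:
  1–65 → 65 bp
  66–77 → 12 bp
  78–183 → 106 bp
  184–261 → 78 bp
  262–267 → 6 bp
Sorted largest to smallest: 106, 78, 65, 12, 6 bp.

106, 78, 65, 12, 6 bp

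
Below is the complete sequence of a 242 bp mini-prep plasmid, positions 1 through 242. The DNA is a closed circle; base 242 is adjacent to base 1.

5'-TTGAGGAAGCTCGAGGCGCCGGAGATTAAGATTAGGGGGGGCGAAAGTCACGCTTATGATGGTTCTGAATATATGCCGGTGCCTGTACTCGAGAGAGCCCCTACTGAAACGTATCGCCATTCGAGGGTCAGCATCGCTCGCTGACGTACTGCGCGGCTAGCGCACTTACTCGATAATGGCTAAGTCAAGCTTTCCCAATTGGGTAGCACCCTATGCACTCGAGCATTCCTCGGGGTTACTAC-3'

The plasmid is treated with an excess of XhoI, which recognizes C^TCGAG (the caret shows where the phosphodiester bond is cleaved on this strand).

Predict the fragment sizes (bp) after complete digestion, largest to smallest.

130, 78, 34 bp

XhoI sites (CTCGAG) start at positions 10, 88, 218.
XhoI cuts after the first base of each site, so after positions 10, 88, 218.
Circular molecule, 3 cuts → 3 fragments:
  11–88 → 78 bp
  89–218 → 130 bp
  219–242 then 1–10 → 24 + 10 = 34 bp
Sorted largest to smallest: 130, 78, 34 bp.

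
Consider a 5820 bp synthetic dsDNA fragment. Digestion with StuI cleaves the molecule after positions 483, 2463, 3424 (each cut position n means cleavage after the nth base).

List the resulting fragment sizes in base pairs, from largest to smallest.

2396, 1980, 961, 483 bp

Linear molecule, 3 cuts → 4 fragments:
  483 − 0 = 483 bp
  2463 − 483 = 1980 bp
  3424 − 2463 = 961 bp
  5820 − 3424 = 2396 bp
Sorted largest to smallest: 2396, 1980, 961, 483 bp.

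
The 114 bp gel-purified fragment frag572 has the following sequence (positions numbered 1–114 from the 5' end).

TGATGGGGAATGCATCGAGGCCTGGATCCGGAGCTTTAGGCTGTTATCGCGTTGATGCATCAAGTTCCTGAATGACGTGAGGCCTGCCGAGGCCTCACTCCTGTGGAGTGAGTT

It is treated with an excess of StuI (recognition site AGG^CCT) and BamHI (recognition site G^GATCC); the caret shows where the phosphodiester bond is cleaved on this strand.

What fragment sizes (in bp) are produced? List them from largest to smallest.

58, 22, 20, 10, 4 bp

StuI sites (AGGCCT) start at positions 18, 80, 90.
StuI cuts after base 3 of each site, so after positions 20, 82, 92.
The BamHI site (GGATCC) starts at position 24.
BamHI cuts after the first base of each site, so after position 24.
Combined cut positions: 20, 24, 82, 92.
Linear molecule, 4 cuts → 5 fragments:
  1–20 → 20 bp
  21–24 → 4 bp
  25–82 → 58 bp
  83–92 → 10 bp
  93–114 → 22 bp
Sorted largest to smallest: 58, 22, 20, 10, 4 bp.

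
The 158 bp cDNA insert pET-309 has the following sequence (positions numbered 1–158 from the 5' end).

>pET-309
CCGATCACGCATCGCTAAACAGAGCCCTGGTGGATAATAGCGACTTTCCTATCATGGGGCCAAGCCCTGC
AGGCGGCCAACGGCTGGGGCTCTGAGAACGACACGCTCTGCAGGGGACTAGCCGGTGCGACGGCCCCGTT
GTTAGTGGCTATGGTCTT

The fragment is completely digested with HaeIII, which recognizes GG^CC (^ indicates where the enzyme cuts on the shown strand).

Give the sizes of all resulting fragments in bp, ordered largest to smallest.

59, 57, 25, 17 bp

HaeIII sites (GGCC) start at positions 58, 75, 132.
HaeIII cuts after base 2 of each site, so after positions 59, 76, 133.
Linear molecule, 3 cuts → 4 fragments:
  1–59 → 59 bp
  60–76 → 17 bp
  77–133 → 57 bp
  134–158 → 25 bp
Sorted largest to smallest: 59, 57, 25, 17 bp.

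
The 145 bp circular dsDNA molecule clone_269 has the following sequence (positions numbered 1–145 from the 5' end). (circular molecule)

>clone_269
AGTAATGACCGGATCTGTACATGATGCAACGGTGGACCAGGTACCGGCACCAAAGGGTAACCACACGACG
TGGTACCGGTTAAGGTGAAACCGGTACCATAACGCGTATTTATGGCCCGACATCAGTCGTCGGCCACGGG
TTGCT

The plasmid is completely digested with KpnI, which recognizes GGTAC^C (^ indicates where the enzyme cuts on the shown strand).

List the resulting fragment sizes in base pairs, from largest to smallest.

KpnI sites (GGTACC) start at positions 40, 72, 93.
KpnI cuts after base 5 of each site (before the last base), so after positions 44, 76, 97.
Circular molecule, 3 cuts → 3 fragments:
  45–76 → 32 bp
  77–97 → 21 bp
  98–145 then 1–44 → 48 + 44 = 92 bp
Sorted largest to smallest: 92, 32, 21 bp.

92, 32, 21 bp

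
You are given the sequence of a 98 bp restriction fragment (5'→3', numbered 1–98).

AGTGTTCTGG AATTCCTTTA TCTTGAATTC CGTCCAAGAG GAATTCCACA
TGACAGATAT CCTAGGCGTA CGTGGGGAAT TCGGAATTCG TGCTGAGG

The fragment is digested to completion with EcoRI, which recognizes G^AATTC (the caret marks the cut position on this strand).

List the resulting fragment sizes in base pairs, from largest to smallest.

36, 16, 15, 14, 10, 7 bp

EcoRI sites (GAATTC) start at positions 10, 25, 41, 77, 84.
EcoRI cuts after the first base of each site, so after positions 10, 25, 41, 77, 84.
Linear molecule, 5 cuts → 6 fragments:
  1–10 → 10 bp
  11–25 → 15 bp
  26–41 → 16 bp
  42–77 → 36 bp
  78–84 → 7 bp
  85–98 → 14 bp
Sorted largest to smallest: 36, 16, 15, 14, 10, 7 bp.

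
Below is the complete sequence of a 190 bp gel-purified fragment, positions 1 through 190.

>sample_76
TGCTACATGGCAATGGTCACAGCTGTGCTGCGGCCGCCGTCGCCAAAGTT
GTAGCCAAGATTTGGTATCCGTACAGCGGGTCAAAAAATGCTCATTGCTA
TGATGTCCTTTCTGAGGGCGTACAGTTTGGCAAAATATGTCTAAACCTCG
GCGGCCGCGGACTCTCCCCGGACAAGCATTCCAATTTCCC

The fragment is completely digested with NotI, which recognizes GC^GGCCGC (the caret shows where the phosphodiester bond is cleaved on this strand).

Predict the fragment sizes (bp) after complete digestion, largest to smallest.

121, 38, 31 bp

NotI sites (GCGGCCGC) start at positions 30, 151.
NotI cuts after base 2 of each site, so after positions 31, 152.
Linear molecule, 2 cuts → 3 fragments:
  1–31 → 31 bp
  32–152 → 121 bp
  153–190 → 38 bp
Sorted largest to smallest: 121, 38, 31 bp.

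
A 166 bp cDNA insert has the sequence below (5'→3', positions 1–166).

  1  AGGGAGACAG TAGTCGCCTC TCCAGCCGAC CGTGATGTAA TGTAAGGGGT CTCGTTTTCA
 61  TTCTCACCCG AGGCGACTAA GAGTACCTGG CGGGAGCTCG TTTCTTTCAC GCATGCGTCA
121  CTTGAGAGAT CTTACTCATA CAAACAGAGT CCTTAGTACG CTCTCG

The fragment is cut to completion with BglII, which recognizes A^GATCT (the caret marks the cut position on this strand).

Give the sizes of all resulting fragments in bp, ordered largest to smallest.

The BglII site (AGATCT) starts at position 127.
BglII cuts after the first base of each site, so after position 127.
Linear molecule, 1 cut → 2 fragments:
  1–127 → 127 bp
  128–166 → 39 bp
Sorted largest to smallest: 127, 39 bp.

127, 39 bp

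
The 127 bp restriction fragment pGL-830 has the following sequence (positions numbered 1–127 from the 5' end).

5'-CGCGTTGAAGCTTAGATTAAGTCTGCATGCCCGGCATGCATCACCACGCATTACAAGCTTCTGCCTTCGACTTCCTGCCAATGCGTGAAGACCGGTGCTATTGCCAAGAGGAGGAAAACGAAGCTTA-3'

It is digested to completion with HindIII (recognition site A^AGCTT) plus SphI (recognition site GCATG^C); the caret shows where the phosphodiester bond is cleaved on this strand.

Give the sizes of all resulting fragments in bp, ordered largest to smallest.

66, 21, 17, 9, 8, 6 bp

HindIII sites (AAGCTT) start at positions 8, 55, 121.
HindIII cuts after the first base of each site, so after positions 8, 55, 121.
SphI sites (GCATGC) start at positions 25, 34.
SphI cuts after base 5 of each site (before the last base), so after positions 29, 38.
Combined cut positions: 8, 29, 38, 55, 121.
Linear molecule, 5 cuts → 6 fragments:
  1–8 → 8 bp
  9–29 → 21 bp
  30–38 → 9 bp
  39–55 → 17 bp
  56–121 → 66 bp
  122–127 → 6 bp
Sorted largest to smallest: 66, 21, 17, 9, 8, 6 bp.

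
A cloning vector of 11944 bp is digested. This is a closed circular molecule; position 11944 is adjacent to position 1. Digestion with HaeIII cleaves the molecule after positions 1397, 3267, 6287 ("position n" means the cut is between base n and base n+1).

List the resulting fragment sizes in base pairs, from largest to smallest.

7054, 3020, 1870 bp

Circular molecule, 3 cuts → 3 fragments:
  3267 − 1397 = 1870 bp
  6287 − 3267 = 3020 bp
  wrap: 11944 − 6287 + 1397 = 7054 bp
Sorted largest to smallest: 7054, 3020, 1870 bp.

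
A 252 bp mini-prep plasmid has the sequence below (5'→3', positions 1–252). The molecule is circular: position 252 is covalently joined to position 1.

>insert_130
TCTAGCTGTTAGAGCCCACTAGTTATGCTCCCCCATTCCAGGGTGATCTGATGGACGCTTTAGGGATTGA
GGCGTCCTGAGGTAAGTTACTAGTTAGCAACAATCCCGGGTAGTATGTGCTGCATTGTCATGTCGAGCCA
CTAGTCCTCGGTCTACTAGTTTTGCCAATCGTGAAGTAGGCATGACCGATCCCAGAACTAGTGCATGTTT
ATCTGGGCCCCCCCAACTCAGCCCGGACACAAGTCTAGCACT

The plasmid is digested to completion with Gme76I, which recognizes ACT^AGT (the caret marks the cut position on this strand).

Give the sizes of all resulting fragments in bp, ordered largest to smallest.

73, 71, 51, 42, 15 bp

Gme76I sites (ACTAGT) start at positions 18, 89, 140, 155, 197.
Gme76I cuts after base 3 of each site, so after positions 20, 91, 142, 157, 199.
Circular molecule, 5 cuts → 5 fragments:
  21–91 → 71 bp
  92–142 → 51 bp
  143–157 → 15 bp
  158–199 → 42 bp
  200–252 then 1–20 → 53 + 20 = 73 bp
Sorted largest to smallest: 73, 71, 51, 42, 15 bp.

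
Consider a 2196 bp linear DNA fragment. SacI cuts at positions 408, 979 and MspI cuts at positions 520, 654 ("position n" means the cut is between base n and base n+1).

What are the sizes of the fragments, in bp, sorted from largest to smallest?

1217, 408, 325, 134, 112 bp

Combined cut positions (sorted): 408, 520, 654, 979.
Linear molecule, 4 cuts → 5 fragments:
  408 − 0 = 408 bp
  520 − 408 = 112 bp
  654 − 520 = 134 bp
  979 − 654 = 325 bp
  2196 − 979 = 1217 bp
Sorted largest to smallest: 1217, 408, 325, 134, 112 bp.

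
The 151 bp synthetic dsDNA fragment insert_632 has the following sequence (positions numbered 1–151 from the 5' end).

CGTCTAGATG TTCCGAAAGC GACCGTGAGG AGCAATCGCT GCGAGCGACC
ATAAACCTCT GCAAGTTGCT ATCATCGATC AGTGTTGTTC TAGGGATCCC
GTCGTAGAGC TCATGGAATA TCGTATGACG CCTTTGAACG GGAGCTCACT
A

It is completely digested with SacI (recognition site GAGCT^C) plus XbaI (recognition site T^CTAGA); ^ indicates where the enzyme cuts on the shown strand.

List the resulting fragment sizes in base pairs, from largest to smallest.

SacI sites (GAGCTC) start at positions 107, 142.
SacI cuts after base 5 of each site (before the last base), so after positions 111, 146.
The XbaI site (TCTAGA) starts at position 3.
XbaI cuts after the first base of each site, so after position 3.
Combined cut positions: 3, 111, 146.
Linear molecule, 3 cuts → 4 fragments:
  1–3 → 3 bp
  4–111 → 108 bp
  112–146 → 35 bp
  147–151 → 5 bp
Sorted largest to smallest: 108, 35, 5, 3 bp.

108, 35, 5, 3 bp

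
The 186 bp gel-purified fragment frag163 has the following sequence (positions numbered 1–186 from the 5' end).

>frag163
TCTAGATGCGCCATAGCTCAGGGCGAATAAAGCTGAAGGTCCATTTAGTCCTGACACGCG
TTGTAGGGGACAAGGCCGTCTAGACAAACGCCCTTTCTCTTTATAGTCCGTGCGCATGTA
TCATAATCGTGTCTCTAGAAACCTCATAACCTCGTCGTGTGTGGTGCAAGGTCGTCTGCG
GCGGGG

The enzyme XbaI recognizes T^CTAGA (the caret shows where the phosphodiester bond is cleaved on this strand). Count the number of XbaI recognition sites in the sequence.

3

TCTAGA occurs starting at positions 1, 79, 134.
XbaI cuts at 3 sites.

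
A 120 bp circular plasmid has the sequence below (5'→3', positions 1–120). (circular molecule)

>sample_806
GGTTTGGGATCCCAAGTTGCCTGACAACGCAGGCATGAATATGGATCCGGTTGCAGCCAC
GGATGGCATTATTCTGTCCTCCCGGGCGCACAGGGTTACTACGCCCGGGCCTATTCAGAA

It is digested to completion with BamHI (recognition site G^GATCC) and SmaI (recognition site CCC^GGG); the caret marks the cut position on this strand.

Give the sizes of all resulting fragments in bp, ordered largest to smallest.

BamHI sites (GGATCC) start at positions 7, 43.
BamHI cuts after the first base of each site, so after positions 7, 43.
SmaI sites (CCCGGG) start at positions 81, 104.
SmaI cuts after base 3 of each site, so after positions 83, 106.
Combined cut positions: 7, 43, 83, 106.
Circular molecule, 4 cuts → 4 fragments:
  8–43 → 36 bp
  44–83 → 40 bp
  84–106 → 23 bp
  107–120 then 1–7 → 14 + 7 = 21 bp
Sorted largest to smallest: 40, 36, 23, 21 bp.

40, 36, 23, 21 bp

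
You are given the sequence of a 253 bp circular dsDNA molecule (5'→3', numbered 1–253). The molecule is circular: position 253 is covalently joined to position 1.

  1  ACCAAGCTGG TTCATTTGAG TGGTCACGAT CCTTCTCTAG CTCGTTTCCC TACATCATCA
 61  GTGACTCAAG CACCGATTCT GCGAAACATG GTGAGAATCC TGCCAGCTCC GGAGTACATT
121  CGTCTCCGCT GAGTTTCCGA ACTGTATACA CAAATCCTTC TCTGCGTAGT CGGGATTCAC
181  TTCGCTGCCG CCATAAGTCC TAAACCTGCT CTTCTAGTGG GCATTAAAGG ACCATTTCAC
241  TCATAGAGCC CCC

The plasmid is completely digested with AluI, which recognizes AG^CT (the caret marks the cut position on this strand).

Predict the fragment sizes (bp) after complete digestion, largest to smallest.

AluI sites (AGCT) start at positions 5, 39, 105.
AluI cuts after base 2 of each site, so after positions 6, 40, 106.
Circular molecule, 3 cuts → 3 fragments:
  7–40 → 34 bp
  41–106 → 66 bp
  107–253 then 1–6 → 147 + 6 = 153 bp
Sorted largest to smallest: 153, 66, 34 bp.

153, 66, 34 bp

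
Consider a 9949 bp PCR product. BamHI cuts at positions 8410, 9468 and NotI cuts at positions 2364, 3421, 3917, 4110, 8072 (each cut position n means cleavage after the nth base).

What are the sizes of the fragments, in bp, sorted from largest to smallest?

Combined cut positions (sorted): 2364, 3421, 3917, 4110, 8072, 8410, 9468.
Linear molecule, 7 cuts → 8 fragments:
  2364 − 0 = 2364 bp
  3421 − 2364 = 1057 bp
  3917 − 3421 = 496 bp
  4110 − 3917 = 193 bp
  8072 − 4110 = 3962 bp
  8410 − 8072 = 338 bp
  9468 − 8410 = 1058 bp
  9949 − 9468 = 481 bp
Sorted largest to smallest: 3962, 2364, 1058, 1057, 496, 481, 338, 193 bp.

3962, 2364, 1058, 1057, 496, 481, 338, 193 bp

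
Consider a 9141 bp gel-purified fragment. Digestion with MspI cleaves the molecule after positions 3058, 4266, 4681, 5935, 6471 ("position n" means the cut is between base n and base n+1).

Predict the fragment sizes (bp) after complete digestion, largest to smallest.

Linear molecule, 5 cuts → 6 fragments:
  3058 − 0 = 3058 bp
  4266 − 3058 = 1208 bp
  4681 − 4266 = 415 bp
  5935 − 4681 = 1254 bp
  6471 − 5935 = 536 bp
  9141 − 6471 = 2670 bp
Sorted largest to smallest: 3058, 2670, 1254, 1208, 536, 415 bp.

3058, 2670, 1254, 1208, 536, 415 bp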